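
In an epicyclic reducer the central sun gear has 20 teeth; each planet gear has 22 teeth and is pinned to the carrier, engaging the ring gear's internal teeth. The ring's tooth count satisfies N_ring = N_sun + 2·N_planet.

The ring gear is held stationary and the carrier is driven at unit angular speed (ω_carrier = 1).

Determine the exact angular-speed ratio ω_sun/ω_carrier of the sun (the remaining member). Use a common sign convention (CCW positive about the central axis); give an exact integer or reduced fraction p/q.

N_ring = 20 + 2·22 = 64
20(ω_s−ω_c) = −64(ω_r−ω_c),  ω_r=0, ω_c=1
ω_s = 1 − (64/20)(0−1) = 21/5
ω_s/ω_c = 21/5

21/5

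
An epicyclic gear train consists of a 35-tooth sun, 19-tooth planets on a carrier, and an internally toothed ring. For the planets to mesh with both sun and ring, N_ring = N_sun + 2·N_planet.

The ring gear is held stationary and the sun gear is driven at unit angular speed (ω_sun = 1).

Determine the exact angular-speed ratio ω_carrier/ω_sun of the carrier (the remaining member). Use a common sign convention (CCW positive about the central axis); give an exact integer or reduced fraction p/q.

N_ring = 35 + 2·19 = 73
35(ω_s−ω_c) = −73(ω_r−ω_c),  ω_r=0, ω_s=1
35(1−ω_c) = −73(0−ω_c)  ⇒  108ω_c = 35  ⇒  ω_c = 35/108
ω_c/ω_s = 35/108

35/108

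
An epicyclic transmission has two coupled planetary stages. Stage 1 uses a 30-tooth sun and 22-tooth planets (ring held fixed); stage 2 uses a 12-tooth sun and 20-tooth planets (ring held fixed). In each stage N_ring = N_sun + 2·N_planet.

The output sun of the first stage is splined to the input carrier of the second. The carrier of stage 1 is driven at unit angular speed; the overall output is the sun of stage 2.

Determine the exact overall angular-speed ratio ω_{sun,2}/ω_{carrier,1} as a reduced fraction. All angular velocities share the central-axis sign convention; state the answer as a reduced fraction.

Stage 1: N_ring = 30 + 2·22 = 74
Stage 1: 30(ω_s−ω_c) = −74(ω_r−ω_c),  ω_r=0, ω_c=1
Stage 1: ω_s = 1 − (74/30)(0−1) = 52/15
  ⇒ ω_s¹/ω_c¹ = 52/15
Stage 2: N_ring = 12 + 2·20 = 52
Stage 2: 12(ω_s−ω_c) = −52(ω_r−ω_c),  ω_r=0, ω_c=1
Stage 2: ω_s = 1 − (52/12)(0−1) = 16/3
  ⇒ ω_s²/ω_c² = 16/3
Coupling ω_c² = ω_s¹ ⇒ overall = 52/15 × 16/3 = 832/45

832/45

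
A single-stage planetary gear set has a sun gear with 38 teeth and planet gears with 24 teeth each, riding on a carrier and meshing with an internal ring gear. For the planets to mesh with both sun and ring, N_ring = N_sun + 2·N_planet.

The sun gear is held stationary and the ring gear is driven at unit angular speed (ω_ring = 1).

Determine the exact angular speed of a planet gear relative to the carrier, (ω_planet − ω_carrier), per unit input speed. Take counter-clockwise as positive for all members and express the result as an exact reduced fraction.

N_ring = 38 + 2·24 = 86
38(ω_s−ω_c) = −86(ω_r−ω_c),  ω_s=0, ω_r=1
38(0−ω_c) = −86(1−ω_c)  ⇒  124ω_c = 86  ⇒  ω_c = 43/62
sun–planet: 38·(0−43/62) = −24·(ω_p−ω_c)  ⇒  ω_p−ω_c = −(38/24)·(-43/62) = 817/744

817/744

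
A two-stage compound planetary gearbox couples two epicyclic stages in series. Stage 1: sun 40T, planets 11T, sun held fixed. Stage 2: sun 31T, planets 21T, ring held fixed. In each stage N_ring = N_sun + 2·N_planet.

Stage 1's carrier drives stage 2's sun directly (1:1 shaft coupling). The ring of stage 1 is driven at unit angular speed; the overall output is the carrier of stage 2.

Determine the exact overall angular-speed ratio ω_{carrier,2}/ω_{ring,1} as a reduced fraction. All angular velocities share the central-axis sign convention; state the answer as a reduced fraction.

Stage 1: N_ring = 40 + 2·11 = 62
Stage 1: 40(ω_s−ω_c) = −62(ω_r−ω_c),  ω_s=0, ω_r=1
Stage 1: 40(0−ω_c) = −62(1−ω_c)  ⇒  102ω_c = 62  ⇒  ω_c = 31/51
  ⇒ ω_c¹/ω_r¹ = 31/51
Stage 2: N_ring = 31 + 2·21 = 73
Stage 2: 31(ω_s−ω_c) = −73(ω_r−ω_c),  ω_r=0, ω_s=1
Stage 2: 31(1−ω_c) = −73(0−ω_c)  ⇒  104ω_c = 31  ⇒  ω_c = 31/104
  ⇒ ω_c²/ω_s² = 31/104
Coupling ω_s² = ω_c¹ ⇒ overall = 31/51 × 31/104 = 961/5304

961/5304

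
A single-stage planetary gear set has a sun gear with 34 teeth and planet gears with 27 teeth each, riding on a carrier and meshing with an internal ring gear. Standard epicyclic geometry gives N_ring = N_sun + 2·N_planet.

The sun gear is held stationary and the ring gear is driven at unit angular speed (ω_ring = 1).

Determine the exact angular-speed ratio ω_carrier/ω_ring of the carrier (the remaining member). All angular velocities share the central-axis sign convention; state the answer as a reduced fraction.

N_ring = 34 + 2·27 = 88
34(ω_s−ω_c) = −88(ω_r−ω_c),  ω_s=0, ω_r=1
34(0−ω_c) = −88(1−ω_c)  ⇒  122ω_c = 88  ⇒  ω_c = 44/61
ω_c/ω_r = 44/61

44/61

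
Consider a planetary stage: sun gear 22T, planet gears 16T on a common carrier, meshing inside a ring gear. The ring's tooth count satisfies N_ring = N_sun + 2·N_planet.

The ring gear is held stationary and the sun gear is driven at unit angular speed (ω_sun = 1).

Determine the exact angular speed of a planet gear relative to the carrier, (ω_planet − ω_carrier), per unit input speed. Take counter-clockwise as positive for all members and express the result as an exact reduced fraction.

-297/304

N_ring = 22 + 2·16 = 54
22(ω_s−ω_c) = −54(ω_r−ω_c),  ω_r=0, ω_s=1
22(1−ω_c) = −54(0−ω_c)  ⇒  76ω_c = 22  ⇒  ω_c = 11/38
sun–planet: 22·(1−11/38) = −16·(ω_p−ω_c)  ⇒  ω_p−ω_c = −(22/16)·(27/38) = -297/304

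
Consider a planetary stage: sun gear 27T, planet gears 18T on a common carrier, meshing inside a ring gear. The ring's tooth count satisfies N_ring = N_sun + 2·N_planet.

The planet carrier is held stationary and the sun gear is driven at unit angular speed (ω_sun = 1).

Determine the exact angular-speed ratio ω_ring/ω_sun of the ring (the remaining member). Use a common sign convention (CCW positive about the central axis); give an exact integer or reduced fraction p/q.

N_ring = 27 + 2·18 = 63
27(ω_s−ω_c) = −63(ω_r−ω_c),  ω_c=0, ω_s=1
ω_r = 0 − (27/63)(1−0) = -3/7
ω_r/ω_s = -3/7

-3/7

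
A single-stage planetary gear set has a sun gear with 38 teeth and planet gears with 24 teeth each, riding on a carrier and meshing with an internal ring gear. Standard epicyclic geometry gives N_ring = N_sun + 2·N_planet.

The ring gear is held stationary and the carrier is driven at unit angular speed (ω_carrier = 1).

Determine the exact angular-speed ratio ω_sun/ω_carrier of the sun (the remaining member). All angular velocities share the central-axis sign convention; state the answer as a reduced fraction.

62/19

N_ring = 38 + 2·24 = 86
38(ω_s−ω_c) = −86(ω_r−ω_c),  ω_r=0, ω_c=1
ω_s = 1 − (86/38)(0−1) = 62/19
ω_s/ω_c = 62/19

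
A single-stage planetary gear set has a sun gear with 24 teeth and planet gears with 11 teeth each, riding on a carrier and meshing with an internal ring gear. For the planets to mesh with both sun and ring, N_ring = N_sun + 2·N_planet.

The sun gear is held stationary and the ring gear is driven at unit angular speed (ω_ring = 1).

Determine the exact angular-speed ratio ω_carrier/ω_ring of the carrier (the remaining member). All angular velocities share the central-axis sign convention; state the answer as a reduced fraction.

23/35

N_ring = 24 + 2·11 = 46
24(ω_s−ω_c) = −46(ω_r−ω_c),  ω_s=0, ω_r=1
24(0−ω_c) = −46(1−ω_c)  ⇒  70ω_c = 46  ⇒  ω_c = 23/35
ω_c/ω_r = 23/35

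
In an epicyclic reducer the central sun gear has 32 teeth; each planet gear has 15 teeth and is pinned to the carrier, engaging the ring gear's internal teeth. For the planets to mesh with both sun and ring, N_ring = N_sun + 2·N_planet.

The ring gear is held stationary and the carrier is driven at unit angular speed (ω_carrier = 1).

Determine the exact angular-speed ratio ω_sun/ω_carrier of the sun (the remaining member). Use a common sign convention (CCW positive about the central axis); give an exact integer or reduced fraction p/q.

47/16

N_ring = 32 + 2·15 = 62
32(ω_s−ω_c) = −62(ω_r−ω_c),  ω_r=0, ω_c=1
ω_s = 1 − (62/32)(0−1) = 47/16
ω_s/ω_c = 47/16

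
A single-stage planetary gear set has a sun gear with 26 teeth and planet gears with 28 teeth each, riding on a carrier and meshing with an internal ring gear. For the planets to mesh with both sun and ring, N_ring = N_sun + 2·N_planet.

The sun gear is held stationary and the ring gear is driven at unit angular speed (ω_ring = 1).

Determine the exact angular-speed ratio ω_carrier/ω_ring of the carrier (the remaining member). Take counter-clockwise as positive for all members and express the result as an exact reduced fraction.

41/54

N_ring = 26 + 2·28 = 82
26(ω_s−ω_c) = −82(ω_r−ω_c),  ω_s=0, ω_r=1
26(0−ω_c) = −82(1−ω_c)  ⇒  108ω_c = 82  ⇒  ω_c = 41/54
ω_c/ω_r = 41/54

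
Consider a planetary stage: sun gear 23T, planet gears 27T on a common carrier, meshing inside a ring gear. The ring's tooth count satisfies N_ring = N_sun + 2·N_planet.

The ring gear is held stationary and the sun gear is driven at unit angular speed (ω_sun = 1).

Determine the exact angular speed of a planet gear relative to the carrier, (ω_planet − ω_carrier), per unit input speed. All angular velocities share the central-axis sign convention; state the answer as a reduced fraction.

N_ring = 23 + 2·27 = 77
23(ω_s−ω_c) = −77(ω_r−ω_c),  ω_r=0, ω_s=1
23(1−ω_c) = −77(0−ω_c)  ⇒  100ω_c = 23  ⇒  ω_c = 23/100
sun–planet: 23·(1−23/100) = −27·(ω_p−ω_c)  ⇒  ω_p−ω_c = −(23/27)·(77/100) = -1771/2700

-1771/2700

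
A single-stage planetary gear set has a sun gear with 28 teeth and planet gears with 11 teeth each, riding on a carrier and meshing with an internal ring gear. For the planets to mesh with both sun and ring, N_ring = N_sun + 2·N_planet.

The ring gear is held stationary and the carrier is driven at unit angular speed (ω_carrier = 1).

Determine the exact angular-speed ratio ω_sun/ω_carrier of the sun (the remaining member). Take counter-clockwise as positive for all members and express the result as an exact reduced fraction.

N_ring = 28 + 2·11 = 50
28(ω_s−ω_c) = −50(ω_r−ω_c),  ω_r=0, ω_c=1
ω_s = 1 − (50/28)(0−1) = 39/14
ω_s/ω_c = 39/14

39/14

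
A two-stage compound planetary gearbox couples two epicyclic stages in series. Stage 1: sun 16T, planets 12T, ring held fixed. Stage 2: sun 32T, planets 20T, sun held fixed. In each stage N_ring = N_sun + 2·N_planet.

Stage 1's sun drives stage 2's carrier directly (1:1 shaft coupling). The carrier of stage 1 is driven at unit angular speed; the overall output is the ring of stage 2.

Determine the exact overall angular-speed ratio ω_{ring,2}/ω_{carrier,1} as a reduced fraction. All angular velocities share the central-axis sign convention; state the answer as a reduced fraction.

91/18

Stage 1: N_ring = 16 + 2·12 = 40
Stage 1: 16(ω_s−ω_c) = −40(ω_r−ω_c),  ω_r=0, ω_c=1
Stage 1: ω_s = 1 − (40/16)(0−1) = 7/2
  ⇒ ω_s¹/ω_c¹ = 7/2
Stage 2: N_ring = 32 + 2·20 = 72
Stage 2: 32(ω_s−ω_c) = −72(ω_r−ω_c),  ω_s=0, ω_c=1
Stage 2: ω_r = 1 − (32/72)(0−1) = 13/9
  ⇒ ω_r²/ω_c² = 13/9
Coupling ω_c² = ω_s¹ ⇒ overall = 7/2 × 13/9 = 91/18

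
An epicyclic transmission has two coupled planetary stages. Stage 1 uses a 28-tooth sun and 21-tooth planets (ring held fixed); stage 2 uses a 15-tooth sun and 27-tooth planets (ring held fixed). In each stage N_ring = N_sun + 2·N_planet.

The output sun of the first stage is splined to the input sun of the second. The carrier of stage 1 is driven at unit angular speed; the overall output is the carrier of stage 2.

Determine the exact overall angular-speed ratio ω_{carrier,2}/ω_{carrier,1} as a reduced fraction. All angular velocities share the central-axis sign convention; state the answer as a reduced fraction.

Stage 1: N_ring = 28 + 2·21 = 70
Stage 1: 28(ω_s−ω_c) = −70(ω_r−ω_c),  ω_r=0, ω_c=1
Stage 1: ω_s = 1 − (70/28)(0−1) = 7/2
  ⇒ ω_s¹/ω_c¹ = 7/2
Stage 2: N_ring = 15 + 2·27 = 69
Stage 2: 15(ω_s−ω_c) = −69(ω_r−ω_c),  ω_r=0, ω_s=1
Stage 2: 15(1−ω_c) = −69(0−ω_c)  ⇒  84ω_c = 15  ⇒  ω_c = 5/28
  ⇒ ω_c²/ω_s² = 5/28
Coupling ω_s² = ω_s¹ ⇒ overall = 7/2 × 5/28 = 5/8

5/8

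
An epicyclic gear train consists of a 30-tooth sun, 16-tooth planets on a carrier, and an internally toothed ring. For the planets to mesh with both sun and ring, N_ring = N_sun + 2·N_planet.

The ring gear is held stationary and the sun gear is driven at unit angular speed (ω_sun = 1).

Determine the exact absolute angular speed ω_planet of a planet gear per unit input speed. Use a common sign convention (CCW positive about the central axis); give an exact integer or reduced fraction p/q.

N_ring = 30 + 2·16 = 62
30(ω_s−ω_c) = −62(ω_r−ω_c),  ω_r=0, ω_s=1
30(1−ω_c) = −62(0−ω_c)  ⇒  92ω_c = 30  ⇒  ω_c = 15/46
sun–planet: 30·(1−15/46) = −16·(ω_p−ω_c)  ⇒  ω_p−ω_c = −(30/16)·(31/46) = -465/368
ω_p = 15/46 − 465/368 = -15/16

-15/16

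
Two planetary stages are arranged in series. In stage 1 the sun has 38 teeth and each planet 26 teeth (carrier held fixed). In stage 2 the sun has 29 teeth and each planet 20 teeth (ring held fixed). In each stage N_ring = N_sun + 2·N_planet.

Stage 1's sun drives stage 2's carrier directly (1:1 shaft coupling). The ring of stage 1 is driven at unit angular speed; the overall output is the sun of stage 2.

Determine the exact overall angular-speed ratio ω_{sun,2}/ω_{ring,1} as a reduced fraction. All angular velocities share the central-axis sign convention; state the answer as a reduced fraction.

-4410/551

Stage 1: N_ring = 38 + 2·26 = 90
Stage 1: 38(ω_s−ω_c) = −90(ω_r−ω_c),  ω_c=0, ω_r=1
Stage 1: ω_s = 0 − (90/38)(1−0) = -45/19
  ⇒ ω_s¹/ω_r¹ = -45/19
Stage 2: N_ring = 29 + 2·20 = 69
Stage 2: 29(ω_s−ω_c) = −69(ω_r−ω_c),  ω_r=0, ω_c=1
Stage 2: ω_s = 1 − (69/29)(0−1) = 98/29
  ⇒ ω_s²/ω_c² = 98/29
Coupling ω_c² = ω_s¹ ⇒ overall = -45/19 × 98/29 = -4410/551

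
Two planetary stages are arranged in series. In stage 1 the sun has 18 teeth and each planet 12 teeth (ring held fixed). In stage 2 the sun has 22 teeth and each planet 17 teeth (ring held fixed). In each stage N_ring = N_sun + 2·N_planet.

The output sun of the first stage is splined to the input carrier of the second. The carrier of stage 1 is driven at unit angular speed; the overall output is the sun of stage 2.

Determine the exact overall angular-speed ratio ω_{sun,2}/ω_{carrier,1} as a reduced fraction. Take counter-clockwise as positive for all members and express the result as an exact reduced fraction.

130/11

Stage 1: N_ring = 18 + 2·12 = 42
Stage 1: 18(ω_s−ω_c) = −42(ω_r−ω_c),  ω_r=0, ω_c=1
Stage 1: ω_s = 1 − (42/18)(0−1) = 10/3
  ⇒ ω_s¹/ω_c¹ = 10/3
Stage 2: N_ring = 22 + 2·17 = 56
Stage 2: 22(ω_s−ω_c) = −56(ω_r−ω_c),  ω_r=0, ω_c=1
Stage 2: ω_s = 1 − (56/22)(0−1) = 39/11
  ⇒ ω_s²/ω_c² = 39/11
Coupling ω_c² = ω_s¹ ⇒ overall = 10/3 × 39/11 = 130/11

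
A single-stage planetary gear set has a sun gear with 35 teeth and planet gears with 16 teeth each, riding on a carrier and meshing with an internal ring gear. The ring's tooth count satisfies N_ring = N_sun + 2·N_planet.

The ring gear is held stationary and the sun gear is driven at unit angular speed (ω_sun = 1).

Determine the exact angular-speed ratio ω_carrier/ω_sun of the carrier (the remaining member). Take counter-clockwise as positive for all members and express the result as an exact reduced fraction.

35/102

N_ring = 35 + 2·16 = 67
35(ω_s−ω_c) = −67(ω_r−ω_c),  ω_r=0, ω_s=1
35(1−ω_c) = −67(0−ω_c)  ⇒  102ω_c = 35  ⇒  ω_c = 35/102
ω_c/ω_s = 35/102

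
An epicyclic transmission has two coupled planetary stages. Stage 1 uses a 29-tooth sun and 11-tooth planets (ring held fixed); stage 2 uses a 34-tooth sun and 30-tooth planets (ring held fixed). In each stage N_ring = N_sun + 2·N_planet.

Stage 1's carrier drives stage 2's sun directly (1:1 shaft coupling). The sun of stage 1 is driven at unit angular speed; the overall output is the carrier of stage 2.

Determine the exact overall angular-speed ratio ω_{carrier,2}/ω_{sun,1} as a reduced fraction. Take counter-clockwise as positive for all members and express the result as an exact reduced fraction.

Stage 1: N_ring = 29 + 2·11 = 51
Stage 1: 29(ω_s−ω_c) = −51(ω_r−ω_c),  ω_r=0, ω_s=1
Stage 1: 29(1−ω_c) = −51(0−ω_c)  ⇒  80ω_c = 29  ⇒  ω_c = 29/80
  ⇒ ω_c¹/ω_s¹ = 29/80
Stage 2: N_ring = 34 + 2·30 = 94
Stage 2: 34(ω_s−ω_c) = −94(ω_r−ω_c),  ω_r=0, ω_s=1
Stage 2: 34(1−ω_c) = −94(0−ω_c)  ⇒  128ω_c = 34  ⇒  ω_c = 17/64
  ⇒ ω_c²/ω_s² = 17/64
Coupling ω_s² = ω_c¹ ⇒ overall = 29/80 × 17/64 = 493/5120

493/5120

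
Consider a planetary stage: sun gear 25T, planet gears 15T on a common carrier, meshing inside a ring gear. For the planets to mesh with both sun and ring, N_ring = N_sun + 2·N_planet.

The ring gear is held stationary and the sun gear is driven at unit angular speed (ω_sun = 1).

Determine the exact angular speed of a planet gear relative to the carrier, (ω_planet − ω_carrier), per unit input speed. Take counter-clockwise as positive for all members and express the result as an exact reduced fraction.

-55/48

N_ring = 25 + 2·15 = 55
25(ω_s−ω_c) = −55(ω_r−ω_c),  ω_r=0, ω_s=1
25(1−ω_c) = −55(0−ω_c)  ⇒  80ω_c = 25  ⇒  ω_c = 5/16
sun–planet: 25·(1−5/16) = −15·(ω_p−ω_c)  ⇒  ω_p−ω_c = −(25/15)·(11/16) = -55/48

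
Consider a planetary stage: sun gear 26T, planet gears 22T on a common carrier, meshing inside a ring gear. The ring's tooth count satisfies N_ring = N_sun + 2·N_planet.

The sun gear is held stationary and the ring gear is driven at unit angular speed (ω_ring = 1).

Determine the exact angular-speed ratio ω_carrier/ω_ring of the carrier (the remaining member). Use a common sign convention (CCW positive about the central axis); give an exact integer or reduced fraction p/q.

N_ring = 26 + 2·22 = 70
26(ω_s−ω_c) = −70(ω_r−ω_c),  ω_s=0, ω_r=1
26(0−ω_c) = −70(1−ω_c)  ⇒  96ω_c = 70  ⇒  ω_c = 35/48
ω_c/ω_r = 35/48

35/48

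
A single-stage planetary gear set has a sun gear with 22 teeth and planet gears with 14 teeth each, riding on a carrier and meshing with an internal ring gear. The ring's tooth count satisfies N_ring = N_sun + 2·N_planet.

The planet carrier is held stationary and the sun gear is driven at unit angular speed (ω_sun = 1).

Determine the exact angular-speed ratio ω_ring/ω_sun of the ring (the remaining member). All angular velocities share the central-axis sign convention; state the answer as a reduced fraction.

-11/25

N_ring = 22 + 2·14 = 50
22(ω_s−ω_c) = −50(ω_r−ω_c),  ω_c=0, ω_s=1
ω_r = 0 − (22/50)(1−0) = -11/25
ω_r/ω_s = -11/25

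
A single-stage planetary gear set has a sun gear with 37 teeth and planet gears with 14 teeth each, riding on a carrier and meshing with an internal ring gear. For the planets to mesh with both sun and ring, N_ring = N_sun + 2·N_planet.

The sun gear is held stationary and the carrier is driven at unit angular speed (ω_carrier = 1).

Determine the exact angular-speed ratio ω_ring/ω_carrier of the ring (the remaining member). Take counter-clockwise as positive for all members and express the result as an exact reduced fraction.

N_ring = 37 + 2·14 = 65
37(ω_s−ω_c) = −65(ω_r−ω_c),  ω_s=0, ω_c=1
ω_r = 1 − (37/65)(0−1) = 102/65
ω_r/ω_c = 102/65

102/65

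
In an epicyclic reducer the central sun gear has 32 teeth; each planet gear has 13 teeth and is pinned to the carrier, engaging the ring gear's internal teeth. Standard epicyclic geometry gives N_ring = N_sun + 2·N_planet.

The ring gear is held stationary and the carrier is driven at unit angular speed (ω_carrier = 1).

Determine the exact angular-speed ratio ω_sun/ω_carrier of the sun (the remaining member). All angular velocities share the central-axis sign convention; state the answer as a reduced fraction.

N_ring = 32 + 2·13 = 58
32(ω_s−ω_c) = −58(ω_r−ω_c),  ω_r=0, ω_c=1
ω_s = 1 − (58/32)(0−1) = 45/16
ω_s/ω_c = 45/16

45/16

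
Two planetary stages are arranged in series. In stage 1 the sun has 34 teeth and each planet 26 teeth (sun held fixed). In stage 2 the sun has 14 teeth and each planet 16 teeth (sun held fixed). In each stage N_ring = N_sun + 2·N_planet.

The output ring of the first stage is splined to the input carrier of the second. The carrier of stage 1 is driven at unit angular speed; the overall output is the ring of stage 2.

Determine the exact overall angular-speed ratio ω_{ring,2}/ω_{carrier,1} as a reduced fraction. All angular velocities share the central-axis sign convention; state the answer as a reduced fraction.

Stage 1: N_ring = 34 + 2·26 = 86
Stage 1: 34(ω_s−ω_c) = −86(ω_r−ω_c),  ω_s=0, ω_c=1
Stage 1: ω_r = 1 − (34/86)(0−1) = 60/43
  ⇒ ω_r¹/ω_c¹ = 60/43
Stage 2: N_ring = 14 + 2·16 = 46
Stage 2: 14(ω_s−ω_c) = −46(ω_r−ω_c),  ω_s=0, ω_c=1
Stage 2: ω_r = 1 − (14/46)(0−1) = 30/23
  ⇒ ω_r²/ω_c² = 30/23
Coupling ω_c² = ω_r¹ ⇒ overall = 60/43 × 30/23 = 1800/989

1800/989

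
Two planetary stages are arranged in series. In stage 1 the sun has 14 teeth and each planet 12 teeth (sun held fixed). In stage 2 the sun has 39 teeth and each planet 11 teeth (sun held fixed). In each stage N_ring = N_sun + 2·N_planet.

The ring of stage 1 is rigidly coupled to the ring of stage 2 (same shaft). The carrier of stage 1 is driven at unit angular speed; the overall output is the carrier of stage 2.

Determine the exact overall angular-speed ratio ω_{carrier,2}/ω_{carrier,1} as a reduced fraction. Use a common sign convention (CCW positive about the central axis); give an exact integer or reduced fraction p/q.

793/950

Stage 1: N_ring = 14 + 2·12 = 38
Stage 1: 14(ω_s−ω_c) = −38(ω_r−ω_c),  ω_s=0, ω_c=1
Stage 1: ω_r = 1 − (14/38)(0−1) = 26/19
  ⇒ ω_r¹/ω_c¹ = 26/19
Stage 2: N_ring = 39 + 2·11 = 61
Stage 2: 39(ω_s−ω_c) = −61(ω_r−ω_c),  ω_s=0, ω_r=1
Stage 2: 39(0−ω_c) = −61(1−ω_c)  ⇒  100ω_c = 61  ⇒  ω_c = 61/100
  ⇒ ω_c²/ω_r² = 61/100
Coupling ω_r² = ω_r¹ ⇒ overall = 26/19 × 61/100 = 793/950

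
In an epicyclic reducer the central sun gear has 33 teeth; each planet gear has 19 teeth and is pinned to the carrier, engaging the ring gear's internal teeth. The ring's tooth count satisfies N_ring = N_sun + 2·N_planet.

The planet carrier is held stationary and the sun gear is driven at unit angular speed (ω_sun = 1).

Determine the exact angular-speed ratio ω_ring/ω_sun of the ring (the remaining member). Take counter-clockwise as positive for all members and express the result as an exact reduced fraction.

N_ring = 33 + 2·19 = 71
33(ω_s−ω_c) = −71(ω_r−ω_c),  ω_c=0, ω_s=1
ω_r = 0 − (33/71)(1−0) = -33/71
ω_r/ω_s = -33/71

-33/71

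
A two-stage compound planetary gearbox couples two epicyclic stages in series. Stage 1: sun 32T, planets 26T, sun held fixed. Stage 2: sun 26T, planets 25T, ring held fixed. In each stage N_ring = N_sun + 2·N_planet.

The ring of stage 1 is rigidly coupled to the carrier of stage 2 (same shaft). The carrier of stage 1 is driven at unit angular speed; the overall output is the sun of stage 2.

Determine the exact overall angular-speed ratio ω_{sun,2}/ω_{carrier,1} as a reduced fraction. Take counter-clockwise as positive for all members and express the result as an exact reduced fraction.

493/91

Stage 1: N_ring = 32 + 2·26 = 84
Stage 1: 32(ω_s−ω_c) = −84(ω_r−ω_c),  ω_s=0, ω_c=1
Stage 1: ω_r = 1 − (32/84)(0−1) = 29/21
  ⇒ ω_r¹/ω_c¹ = 29/21
Stage 2: N_ring = 26 + 2·25 = 76
Stage 2: 26(ω_s−ω_c) = −76(ω_r−ω_c),  ω_r=0, ω_c=1
Stage 2: ω_s = 1 − (76/26)(0−1) = 51/13
  ⇒ ω_s²/ω_c² = 51/13
Coupling ω_c² = ω_r¹ ⇒ overall = 29/21 × 51/13 = 493/91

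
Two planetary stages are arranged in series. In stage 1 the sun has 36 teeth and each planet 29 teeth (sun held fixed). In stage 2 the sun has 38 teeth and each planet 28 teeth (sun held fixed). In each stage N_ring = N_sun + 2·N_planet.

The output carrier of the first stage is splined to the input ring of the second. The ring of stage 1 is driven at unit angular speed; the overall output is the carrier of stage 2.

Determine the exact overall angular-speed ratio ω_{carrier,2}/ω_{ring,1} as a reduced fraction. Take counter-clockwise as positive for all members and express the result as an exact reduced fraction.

2209/4290

Stage 1: N_ring = 36 + 2·29 = 94
Stage 1: 36(ω_s−ω_c) = −94(ω_r−ω_c),  ω_s=0, ω_r=1
Stage 1: 36(0−ω_c) = −94(1−ω_c)  ⇒  130ω_c = 94  ⇒  ω_c = 47/65
  ⇒ ω_c¹/ω_r¹ = 47/65
Stage 2: N_ring = 38 + 2·28 = 94
Stage 2: 38(ω_s−ω_c) = −94(ω_r−ω_c),  ω_s=0, ω_r=1
Stage 2: 38(0−ω_c) = −94(1−ω_c)  ⇒  132ω_c = 94  ⇒  ω_c = 47/66
  ⇒ ω_c²/ω_r² = 47/66
Coupling ω_r² = ω_c¹ ⇒ overall = 47/65 × 47/66 = 2209/4290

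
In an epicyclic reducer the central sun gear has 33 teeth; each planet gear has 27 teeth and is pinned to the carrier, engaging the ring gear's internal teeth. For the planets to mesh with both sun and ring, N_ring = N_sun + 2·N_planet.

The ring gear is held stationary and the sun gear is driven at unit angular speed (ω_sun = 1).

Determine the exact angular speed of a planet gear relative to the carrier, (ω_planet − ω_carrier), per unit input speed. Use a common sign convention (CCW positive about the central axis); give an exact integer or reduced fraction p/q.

-319/360

N_ring = 33 + 2·27 = 87
33(ω_s−ω_c) = −87(ω_r−ω_c),  ω_r=0, ω_s=1
33(1−ω_c) = −87(0−ω_c)  ⇒  120ω_c = 33  ⇒  ω_c = 11/40
sun–planet: 33·(1−11/40) = −27·(ω_p−ω_c)  ⇒  ω_p−ω_c = −(33/27)·(29/40) = -319/360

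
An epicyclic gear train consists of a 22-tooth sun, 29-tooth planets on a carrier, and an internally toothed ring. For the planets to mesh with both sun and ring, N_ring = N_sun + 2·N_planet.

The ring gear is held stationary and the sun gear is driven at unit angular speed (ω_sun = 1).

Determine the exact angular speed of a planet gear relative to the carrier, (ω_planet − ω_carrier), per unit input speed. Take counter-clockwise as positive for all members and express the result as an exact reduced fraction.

-880/1479

N_ring = 22 + 2·29 = 80
22(ω_s−ω_c) = −80(ω_r−ω_c),  ω_r=0, ω_s=1
22(1−ω_c) = −80(0−ω_c)  ⇒  102ω_c = 22  ⇒  ω_c = 11/51
sun–planet: 22·(1−11/51) = −29·(ω_p−ω_c)  ⇒  ω_p−ω_c = −(22/29)·(40/51) = -880/1479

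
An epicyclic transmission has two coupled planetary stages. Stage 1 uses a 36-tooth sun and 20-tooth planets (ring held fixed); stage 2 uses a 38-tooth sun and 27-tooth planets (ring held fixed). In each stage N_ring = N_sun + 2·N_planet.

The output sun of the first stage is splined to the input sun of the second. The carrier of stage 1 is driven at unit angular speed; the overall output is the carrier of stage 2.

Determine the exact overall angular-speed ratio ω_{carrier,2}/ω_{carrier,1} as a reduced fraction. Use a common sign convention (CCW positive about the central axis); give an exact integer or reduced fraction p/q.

Stage 1: N_ring = 36 + 2·20 = 76
Stage 1: 36(ω_s−ω_c) = −76(ω_r−ω_c),  ω_r=0, ω_c=1
Stage 1: ω_s = 1 − (76/36)(0−1) = 28/9
  ⇒ ω_s¹/ω_c¹ = 28/9
Stage 2: N_ring = 38 + 2·27 = 92
Stage 2: 38(ω_s−ω_c) = −92(ω_r−ω_c),  ω_r=0, ω_s=1
Stage 2: 38(1−ω_c) = −92(0−ω_c)  ⇒  130ω_c = 38  ⇒  ω_c = 19/65
  ⇒ ω_c²/ω_s² = 19/65
Coupling ω_s² = ω_s¹ ⇒ overall = 28/9 × 19/65 = 532/585

532/585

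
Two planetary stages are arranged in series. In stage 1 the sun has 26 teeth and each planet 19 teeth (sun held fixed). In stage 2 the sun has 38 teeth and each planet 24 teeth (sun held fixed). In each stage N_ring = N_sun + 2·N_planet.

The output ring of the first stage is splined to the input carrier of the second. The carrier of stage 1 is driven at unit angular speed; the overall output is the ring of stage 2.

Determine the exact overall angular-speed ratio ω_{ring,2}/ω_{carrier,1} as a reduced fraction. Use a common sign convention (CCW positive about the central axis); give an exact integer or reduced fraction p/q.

Stage 1: N_ring = 26 + 2·19 = 64
Stage 1: 26(ω_s−ω_c) = −64(ω_r−ω_c),  ω_s=0, ω_c=1
Stage 1: ω_r = 1 − (26/64)(0−1) = 45/32
  ⇒ ω_r¹/ω_c¹ = 45/32
Stage 2: N_ring = 38 + 2·24 = 86
Stage 2: 38(ω_s−ω_c) = −86(ω_r−ω_c),  ω_s=0, ω_c=1
Stage 2: ω_r = 1 − (38/86)(0−1) = 62/43
  ⇒ ω_r²/ω_c² = 62/43
Coupling ω_c² = ω_r¹ ⇒ overall = 45/32 × 62/43 = 1395/688

1395/688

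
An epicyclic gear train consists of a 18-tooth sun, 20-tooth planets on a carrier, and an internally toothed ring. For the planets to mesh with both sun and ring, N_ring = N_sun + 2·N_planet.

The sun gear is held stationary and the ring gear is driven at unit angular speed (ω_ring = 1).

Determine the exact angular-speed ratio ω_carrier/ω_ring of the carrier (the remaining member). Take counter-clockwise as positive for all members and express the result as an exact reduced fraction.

N_ring = 18 + 2·20 = 58
18(ω_s−ω_c) = −58(ω_r−ω_c),  ω_s=0, ω_r=1
18(0−ω_c) = −58(1−ω_c)  ⇒  76ω_c = 58  ⇒  ω_c = 29/38
ω_c/ω_r = 29/38

29/38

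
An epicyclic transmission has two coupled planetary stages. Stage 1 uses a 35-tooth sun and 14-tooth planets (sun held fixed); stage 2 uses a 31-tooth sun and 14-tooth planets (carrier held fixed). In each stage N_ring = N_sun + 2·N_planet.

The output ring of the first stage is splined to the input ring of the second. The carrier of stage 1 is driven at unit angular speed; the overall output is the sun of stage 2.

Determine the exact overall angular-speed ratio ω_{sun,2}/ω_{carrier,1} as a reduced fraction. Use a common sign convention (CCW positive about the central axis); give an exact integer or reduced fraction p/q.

Stage 1: N_ring = 35 + 2·14 = 63
Stage 1: 35(ω_s−ω_c) = −63(ω_r−ω_c),  ω_s=0, ω_c=1
Stage 1: ω_r = 1 − (35/63)(0−1) = 14/9
  ⇒ ω_r¹/ω_c¹ = 14/9
Stage 2: N_ring = 31 + 2·14 = 59
Stage 2: 31(ω_s−ω_c) = −59(ω_r−ω_c),  ω_c=0, ω_r=1
Stage 2: ω_s = 0 − (59/31)(1−0) = -59/31
  ⇒ ω_s²/ω_r² = -59/31
Coupling ω_r² = ω_r¹ ⇒ overall = 14/9 × -59/31 = -826/279

-826/279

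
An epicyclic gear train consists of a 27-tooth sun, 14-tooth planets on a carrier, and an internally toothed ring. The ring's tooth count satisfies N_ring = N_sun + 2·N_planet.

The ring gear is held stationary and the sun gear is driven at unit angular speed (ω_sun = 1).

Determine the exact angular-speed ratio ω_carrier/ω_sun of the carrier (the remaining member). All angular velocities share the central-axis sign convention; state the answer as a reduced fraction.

N_ring = 27 + 2·14 = 55
27(ω_s−ω_c) = −55(ω_r−ω_c),  ω_r=0, ω_s=1
27(1−ω_c) = −55(0−ω_c)  ⇒  82ω_c = 27  ⇒  ω_c = 27/82
ω_c/ω_s = 27/82

27/82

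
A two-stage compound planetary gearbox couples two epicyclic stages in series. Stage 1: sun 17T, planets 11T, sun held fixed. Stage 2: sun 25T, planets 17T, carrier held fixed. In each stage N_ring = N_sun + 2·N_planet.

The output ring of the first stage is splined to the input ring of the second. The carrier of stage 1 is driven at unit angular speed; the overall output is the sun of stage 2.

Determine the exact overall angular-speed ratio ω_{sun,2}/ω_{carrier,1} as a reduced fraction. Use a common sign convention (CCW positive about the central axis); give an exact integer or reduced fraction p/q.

-3304/975

Stage 1: N_ring = 17 + 2·11 = 39
Stage 1: 17(ω_s−ω_c) = −39(ω_r−ω_c),  ω_s=0, ω_c=1
Stage 1: ω_r = 1 − (17/39)(0−1) = 56/39
  ⇒ ω_r¹/ω_c¹ = 56/39
Stage 2: N_ring = 25 + 2·17 = 59
Stage 2: 25(ω_s−ω_c) = −59(ω_r−ω_c),  ω_c=0, ω_r=1
Stage 2: ω_s = 0 − (59/25)(1−0) = -59/25
  ⇒ ω_s²/ω_r² = -59/25
Coupling ω_r² = ω_r¹ ⇒ overall = 56/39 × -59/25 = -3304/975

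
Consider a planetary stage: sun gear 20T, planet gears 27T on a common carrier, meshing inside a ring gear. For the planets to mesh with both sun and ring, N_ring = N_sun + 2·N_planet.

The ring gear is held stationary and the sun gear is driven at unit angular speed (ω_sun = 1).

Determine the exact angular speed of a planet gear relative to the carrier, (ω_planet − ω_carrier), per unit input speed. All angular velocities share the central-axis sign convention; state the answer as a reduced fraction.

-740/1269

N_ring = 20 + 2·27 = 74
20(ω_s−ω_c) = −74(ω_r−ω_c),  ω_r=0, ω_s=1
20(1−ω_c) = −74(0−ω_c)  ⇒  94ω_c = 20  ⇒  ω_c = 10/47
sun–planet: 20·(1−10/47) = −27·(ω_p−ω_c)  ⇒  ω_p−ω_c = −(20/27)·(37/47) = -740/1269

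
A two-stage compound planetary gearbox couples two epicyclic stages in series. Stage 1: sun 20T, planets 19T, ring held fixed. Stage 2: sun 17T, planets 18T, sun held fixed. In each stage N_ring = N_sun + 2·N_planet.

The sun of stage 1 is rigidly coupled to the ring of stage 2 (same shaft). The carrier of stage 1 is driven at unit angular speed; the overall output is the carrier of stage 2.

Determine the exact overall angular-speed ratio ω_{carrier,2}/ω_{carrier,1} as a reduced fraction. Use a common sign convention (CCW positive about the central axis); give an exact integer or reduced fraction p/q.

Stage 1: N_ring = 20 + 2·19 = 58
Stage 1: 20(ω_s−ω_c) = −58(ω_r−ω_c),  ω_r=0, ω_c=1
Stage 1: ω_s = 1 − (58/20)(0−1) = 39/10
  ⇒ ω_s¹/ω_c¹ = 39/10
Stage 2: N_ring = 17 + 2·18 = 53
Stage 2: 17(ω_s−ω_c) = −53(ω_r−ω_c),  ω_s=0, ω_r=1
Stage 2: 17(0−ω_c) = −53(1−ω_c)  ⇒  70ω_c = 53  ⇒  ω_c = 53/70
  ⇒ ω_c²/ω_r² = 53/70
Coupling ω_r² = ω_s¹ ⇒ overall = 39/10 × 53/70 = 2067/700

2067/700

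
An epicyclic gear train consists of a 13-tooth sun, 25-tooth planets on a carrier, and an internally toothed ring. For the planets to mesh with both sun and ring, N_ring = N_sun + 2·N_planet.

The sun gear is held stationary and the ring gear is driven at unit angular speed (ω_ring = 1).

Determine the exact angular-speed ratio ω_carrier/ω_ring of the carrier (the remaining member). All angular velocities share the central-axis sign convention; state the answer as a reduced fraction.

63/76

N_ring = 13 + 2·25 = 63
13(ω_s−ω_c) = −63(ω_r−ω_c),  ω_s=0, ω_r=1
13(0−ω_c) = −63(1−ω_c)  ⇒  76ω_c = 63  ⇒  ω_c = 63/76
ω_c/ω_r = 63/76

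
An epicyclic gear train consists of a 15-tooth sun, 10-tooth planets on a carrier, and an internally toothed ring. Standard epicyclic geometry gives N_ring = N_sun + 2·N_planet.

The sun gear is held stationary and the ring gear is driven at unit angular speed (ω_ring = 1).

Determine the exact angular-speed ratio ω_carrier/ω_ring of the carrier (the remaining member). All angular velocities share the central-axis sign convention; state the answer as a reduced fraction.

N_ring = 15 + 2·10 = 35
15(ω_s−ω_c) = −35(ω_r−ω_c),  ω_s=0, ω_r=1
15(0−ω_c) = −35(1−ω_c)  ⇒  50ω_c = 35  ⇒  ω_c = 7/10
ω_c/ω_r = 7/10

7/10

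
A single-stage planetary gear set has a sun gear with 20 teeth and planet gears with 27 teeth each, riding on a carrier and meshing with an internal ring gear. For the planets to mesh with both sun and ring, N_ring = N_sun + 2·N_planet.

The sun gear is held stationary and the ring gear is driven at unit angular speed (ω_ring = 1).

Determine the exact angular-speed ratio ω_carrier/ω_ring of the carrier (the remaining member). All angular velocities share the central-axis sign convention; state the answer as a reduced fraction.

37/47

N_ring = 20 + 2·27 = 74
20(ω_s−ω_c) = −74(ω_r−ω_c),  ω_s=0, ω_r=1
20(0−ω_c) = −74(1−ω_c)  ⇒  94ω_c = 74  ⇒  ω_c = 37/47
ω_c/ω_r = 37/47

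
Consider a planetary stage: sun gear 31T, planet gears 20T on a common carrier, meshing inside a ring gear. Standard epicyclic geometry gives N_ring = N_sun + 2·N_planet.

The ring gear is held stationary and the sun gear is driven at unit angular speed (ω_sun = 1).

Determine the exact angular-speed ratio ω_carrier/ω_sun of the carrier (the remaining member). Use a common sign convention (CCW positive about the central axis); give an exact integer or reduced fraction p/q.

31/102

N_ring = 31 + 2·20 = 71
31(ω_s−ω_c) = −71(ω_r−ω_c),  ω_r=0, ω_s=1
31(1−ω_c) = −71(0−ω_c)  ⇒  102ω_c = 31  ⇒  ω_c = 31/102
ω_c/ω_s = 31/102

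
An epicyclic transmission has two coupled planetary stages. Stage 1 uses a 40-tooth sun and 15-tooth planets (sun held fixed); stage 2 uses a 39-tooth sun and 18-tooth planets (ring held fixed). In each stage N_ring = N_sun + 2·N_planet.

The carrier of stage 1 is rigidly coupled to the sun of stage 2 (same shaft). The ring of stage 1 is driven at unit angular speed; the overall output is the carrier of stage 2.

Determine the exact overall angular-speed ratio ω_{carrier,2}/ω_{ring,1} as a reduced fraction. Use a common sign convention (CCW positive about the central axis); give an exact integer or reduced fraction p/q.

Stage 1: N_ring = 40 + 2·15 = 70
Stage 1: 40(ω_s−ω_c) = −70(ω_r−ω_c),  ω_s=0, ω_r=1
Stage 1: 40(0−ω_c) = −70(1−ω_c)  ⇒  110ω_c = 70  ⇒  ω_c = 7/11
  ⇒ ω_c¹/ω_r¹ = 7/11
Stage 2: N_ring = 39 + 2·18 = 75
Stage 2: 39(ω_s−ω_c) = −75(ω_r−ω_c),  ω_r=0, ω_s=1
Stage 2: 39(1−ω_c) = −75(0−ω_c)  ⇒  114ω_c = 39  ⇒  ω_c = 13/38
  ⇒ ω_c²/ω_s² = 13/38
Coupling ω_s² = ω_c¹ ⇒ overall = 7/11 × 13/38 = 91/418

91/418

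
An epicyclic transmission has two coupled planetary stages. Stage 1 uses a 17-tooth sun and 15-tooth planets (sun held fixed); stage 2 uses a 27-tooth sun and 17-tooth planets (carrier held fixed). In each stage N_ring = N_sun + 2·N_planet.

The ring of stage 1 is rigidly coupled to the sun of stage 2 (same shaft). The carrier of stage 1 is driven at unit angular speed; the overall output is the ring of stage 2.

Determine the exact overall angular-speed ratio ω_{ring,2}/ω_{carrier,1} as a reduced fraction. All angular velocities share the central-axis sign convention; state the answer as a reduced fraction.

-1728/2867

Stage 1: N_ring = 17 + 2·15 = 47
Stage 1: 17(ω_s−ω_c) = −47(ω_r−ω_c),  ω_s=0, ω_c=1
Stage 1: ω_r = 1 − (17/47)(0−1) = 64/47
  ⇒ ω_r¹/ω_c¹ = 64/47
Stage 2: N_ring = 27 + 2·17 = 61
Stage 2: 27(ω_s−ω_c) = −61(ω_r−ω_c),  ω_c=0, ω_s=1
Stage 2: ω_r = 0 − (27/61)(1−0) = -27/61
  ⇒ ω_r²/ω_s² = -27/61
Coupling ω_s² = ω_r¹ ⇒ overall = 64/47 × -27/61 = -1728/2867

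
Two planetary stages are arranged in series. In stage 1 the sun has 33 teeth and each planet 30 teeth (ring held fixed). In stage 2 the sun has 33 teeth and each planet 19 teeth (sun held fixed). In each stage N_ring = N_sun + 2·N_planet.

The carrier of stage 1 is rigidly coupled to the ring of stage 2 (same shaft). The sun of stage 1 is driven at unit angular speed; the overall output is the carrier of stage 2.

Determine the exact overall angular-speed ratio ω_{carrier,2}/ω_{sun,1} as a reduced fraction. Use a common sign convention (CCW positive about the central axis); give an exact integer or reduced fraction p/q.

Stage 1: N_ring = 33 + 2·30 = 93
Stage 1: 33(ω_s−ω_c) = −93(ω_r−ω_c),  ω_r=0, ω_s=1
Stage 1: 33(1−ω_c) = −93(0−ω_c)  ⇒  126ω_c = 33  ⇒  ω_c = 11/42
  ⇒ ω_c¹/ω_s¹ = 11/42
Stage 2: N_ring = 33 + 2·19 = 71
Stage 2: 33(ω_s−ω_c) = −71(ω_r−ω_c),  ω_s=0, ω_r=1
Stage 2: 33(0−ω_c) = −71(1−ω_c)  ⇒  104ω_c = 71  ⇒  ω_c = 71/104
  ⇒ ω_c²/ω_r² = 71/104
Coupling ω_r² = ω_c¹ ⇒ overall = 11/42 × 71/104 = 781/4368

781/4368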